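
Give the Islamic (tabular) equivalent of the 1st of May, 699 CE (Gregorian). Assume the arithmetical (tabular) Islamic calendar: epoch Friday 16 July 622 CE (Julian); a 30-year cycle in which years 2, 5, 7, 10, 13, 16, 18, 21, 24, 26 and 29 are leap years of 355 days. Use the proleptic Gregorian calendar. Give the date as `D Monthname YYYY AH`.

Both dates share Julian Day Number 1976485; in the tabular Islamic calendar that is 21 Safar 80 AH.

21 Safar 80 AH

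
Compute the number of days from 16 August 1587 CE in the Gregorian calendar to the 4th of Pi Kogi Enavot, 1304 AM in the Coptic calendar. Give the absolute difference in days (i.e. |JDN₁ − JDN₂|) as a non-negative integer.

387

JDN of the first date = 2300927.
JDN of the second date = 2301314.
|2301314 − 2300927| = 387.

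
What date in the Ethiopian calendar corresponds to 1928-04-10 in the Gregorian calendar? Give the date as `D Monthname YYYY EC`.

Both dates share Julian Day Number 2425347; in the Ethiopian calendar that is 2 Miyazya 1920 EC.

2 Miyazya 1920 EC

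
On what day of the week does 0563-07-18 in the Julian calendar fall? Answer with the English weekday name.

In the proleptic Gregorian calendar this is 20 July 563 (JDN 1926892).
1926892 ≡ 2 (mod 7); counting from Monday = 0 gives Wednesday.

Wednesday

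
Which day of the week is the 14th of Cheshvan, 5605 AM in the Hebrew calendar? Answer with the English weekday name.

Sunday

In the Gregorian calendar this is 27 October 1844 (JDN 2394867).
Since JDN mod 7 = 6 (0 = Monday), the day is Sunday.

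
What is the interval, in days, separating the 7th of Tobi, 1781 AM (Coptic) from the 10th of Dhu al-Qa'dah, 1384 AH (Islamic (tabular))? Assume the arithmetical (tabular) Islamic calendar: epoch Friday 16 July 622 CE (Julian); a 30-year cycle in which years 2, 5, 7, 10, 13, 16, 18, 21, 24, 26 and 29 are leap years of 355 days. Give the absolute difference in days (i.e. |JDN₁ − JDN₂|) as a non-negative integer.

36468

First date → JDN 2475301; second date → JDN 2438833.
The interval is |2475301 − 2438833| = 36468 days.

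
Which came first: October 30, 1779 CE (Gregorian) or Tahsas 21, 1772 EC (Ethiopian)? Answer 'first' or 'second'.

first

The two dates have Julian Day Numbers 2371129 and 2371189 respectively.
Since 2371129 < 2371189, the first date comes first.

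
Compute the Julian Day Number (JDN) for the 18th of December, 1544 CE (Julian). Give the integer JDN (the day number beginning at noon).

Equivalently 28 December 1544 (proleptic Gregorian).
JDN 2299161 is 15 October 1582 CE (Gregorian); the target day is −13805 days from there, so JDN = 2285356.

2285356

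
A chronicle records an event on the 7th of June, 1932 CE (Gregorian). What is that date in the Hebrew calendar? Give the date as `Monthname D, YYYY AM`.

Sivan 3, 5692 AM

Both dates share Julian Day Number 2426866; in the Hebrew calendar that is 3 Sivan 5692 AM.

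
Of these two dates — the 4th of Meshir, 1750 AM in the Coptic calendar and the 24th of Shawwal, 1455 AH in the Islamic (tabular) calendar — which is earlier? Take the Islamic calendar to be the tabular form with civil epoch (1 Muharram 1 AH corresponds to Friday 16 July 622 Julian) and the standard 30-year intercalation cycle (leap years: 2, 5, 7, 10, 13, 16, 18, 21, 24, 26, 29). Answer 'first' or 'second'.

First date → JDN 2464005; second date → JDN 2463978.
JDN 2463978 < JDN 2464005, so the second date is earlier.

second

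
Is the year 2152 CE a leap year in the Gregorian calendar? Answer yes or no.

2152 is divisible by 4 and not by 100, so it is a leap year.

yes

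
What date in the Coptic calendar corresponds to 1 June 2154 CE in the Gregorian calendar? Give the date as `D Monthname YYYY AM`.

Both dates share Julian Day Number 2507944; in the Coptic calendar that is 23 Pashons 1870 AM.

23 Pashons 1870 AM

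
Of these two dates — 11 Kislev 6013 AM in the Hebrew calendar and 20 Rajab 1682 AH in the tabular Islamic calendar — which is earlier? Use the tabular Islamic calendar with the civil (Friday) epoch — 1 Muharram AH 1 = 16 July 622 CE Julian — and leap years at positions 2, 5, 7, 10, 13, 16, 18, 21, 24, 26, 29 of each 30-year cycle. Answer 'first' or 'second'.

first

First date → JDN 2543933; second date → JDN 2544326.
JDN 2543933 < JDN 2544326, so the first date is earlier.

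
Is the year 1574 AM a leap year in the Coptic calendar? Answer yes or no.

1574 mod 4 = 2; in the Coptic calendar a year is leap when year mod 4 = 3, so it is a common year.

no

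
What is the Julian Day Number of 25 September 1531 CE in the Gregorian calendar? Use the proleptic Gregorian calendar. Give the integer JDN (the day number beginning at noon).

2280513

JDN 2299161 is 15 October 1582 CE (Gregorian); the target day is −18648 days from there, so JDN = 2280513.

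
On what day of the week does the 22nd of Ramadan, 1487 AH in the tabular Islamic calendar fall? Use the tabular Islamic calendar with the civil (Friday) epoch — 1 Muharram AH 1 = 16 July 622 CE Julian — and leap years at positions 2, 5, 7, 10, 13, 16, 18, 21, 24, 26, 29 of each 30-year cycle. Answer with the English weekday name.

In the Gregorian calendar this is 31 December 2064 (JDN 2475286).
2475286 ≡ 2 (mod 7); counting from Monday = 0 gives Wednesday.

Wednesday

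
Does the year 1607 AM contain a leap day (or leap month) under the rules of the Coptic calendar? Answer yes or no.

yes

1607 mod 4 = 3; in the Coptic calendar a year is leap when year mod 4 = 3, so it is a leap year.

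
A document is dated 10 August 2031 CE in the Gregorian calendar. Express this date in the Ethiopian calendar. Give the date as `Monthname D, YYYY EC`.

Julian Day Number of the source date = 2463089.
Converting JDN 2463089 to the Ethiopian calendar gives 4 Nehase 2023 EC.

Nehase 4, 2023 EC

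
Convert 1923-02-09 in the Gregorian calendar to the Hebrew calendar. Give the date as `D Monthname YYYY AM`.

Both dates share Julian Day Number 2423460; in the Hebrew calendar that is 23 Shevat 5683 AM.

23 Shevat 5683 AM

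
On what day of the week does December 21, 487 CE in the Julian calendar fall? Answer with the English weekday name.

Monday

This is JDN 1899289 (22 December 487 Gregorian).
1899289 ≡ 0 (mod 7); counting from Monday = 0 gives Monday.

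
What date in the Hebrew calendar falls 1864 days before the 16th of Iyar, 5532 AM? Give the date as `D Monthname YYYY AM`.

13 Nisan 5527 AM

Counting 1864 days back from JDN 2368409 reaches JDN 2366545, which is 13 Nisan 5527 AM.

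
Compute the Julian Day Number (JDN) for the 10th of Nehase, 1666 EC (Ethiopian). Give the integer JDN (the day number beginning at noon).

2332701

In the Gregorian calendar the same day is 13 August 1674.
JDN 2451545 is 1 January 2000 CE (Gregorian); the target day is −118844 days from there, so JDN = 2332701.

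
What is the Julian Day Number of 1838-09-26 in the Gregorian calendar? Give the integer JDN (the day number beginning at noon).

JDN 2299161 is 15 October 1582 CE (Gregorian); the target day is +93483 days from there, so JDN = 2392644.

2392644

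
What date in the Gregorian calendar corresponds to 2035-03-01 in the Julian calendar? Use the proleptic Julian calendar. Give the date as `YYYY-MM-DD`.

2035-03-14

At this point the Julian calendar is 13 days behind the Gregorian.
1 March 2035 Julian + 13 days → 14 March 2035 Gregorian.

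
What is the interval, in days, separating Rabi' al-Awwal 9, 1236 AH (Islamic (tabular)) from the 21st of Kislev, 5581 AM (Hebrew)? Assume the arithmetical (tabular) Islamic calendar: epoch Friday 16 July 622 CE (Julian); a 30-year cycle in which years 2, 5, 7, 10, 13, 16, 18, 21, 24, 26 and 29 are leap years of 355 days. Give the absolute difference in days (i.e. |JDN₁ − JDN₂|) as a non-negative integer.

18

JDN of the first date = 2386150.
JDN of the second date = 2386132.
|2386132 − 2386150| = 18.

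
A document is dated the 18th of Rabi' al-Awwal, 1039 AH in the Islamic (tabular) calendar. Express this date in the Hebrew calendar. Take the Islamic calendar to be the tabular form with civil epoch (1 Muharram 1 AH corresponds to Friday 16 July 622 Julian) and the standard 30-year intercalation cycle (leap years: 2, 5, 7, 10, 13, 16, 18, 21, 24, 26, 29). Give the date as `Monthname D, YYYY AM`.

Cheshvan 19, 5390 AM

Both dates share Julian Day Number 2316349; in the Hebrew calendar that is 19 Cheshvan 5390 AM.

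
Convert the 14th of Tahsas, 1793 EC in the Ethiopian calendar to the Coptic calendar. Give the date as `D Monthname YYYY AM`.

Julian Day Number of the source date = 2378852.
Converting JDN 2378852 to the Coptic calendar gives 14 Koiak 1517 AM.

14 Koiak 1517 AM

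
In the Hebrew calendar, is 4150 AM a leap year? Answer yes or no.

yes

Hebrew year 4150 is year 8 of its 19-year Metonic cycle; leap years are at positions 3, 6, 8, 11, 14, 17, 19, so it is a leap year (13 months).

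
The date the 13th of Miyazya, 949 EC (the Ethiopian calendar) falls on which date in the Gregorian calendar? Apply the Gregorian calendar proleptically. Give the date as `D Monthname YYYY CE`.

13 April 957 CE

Julian Day Number of the source date = 2070700.
Converting JDN 2070700 to the Gregorian calendar gives 13 April 957 CE.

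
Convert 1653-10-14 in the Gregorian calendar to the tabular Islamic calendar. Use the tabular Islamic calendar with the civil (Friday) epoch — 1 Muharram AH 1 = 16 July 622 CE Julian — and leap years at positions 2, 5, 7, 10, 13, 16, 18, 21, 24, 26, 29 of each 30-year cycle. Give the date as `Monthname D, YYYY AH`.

Dhu al-Qa'dah 22, 1063 AH

Both dates share Julian Day Number 2325093; in the tabular Islamic calendar that is 22 Dhu al-Qa'dah 1063 AH.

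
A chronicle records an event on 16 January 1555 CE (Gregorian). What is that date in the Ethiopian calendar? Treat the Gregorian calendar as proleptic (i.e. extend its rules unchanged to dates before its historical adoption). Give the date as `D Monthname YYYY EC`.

11 Tir 1547 EC

Julian Day Number of the source date = 2289027.
Converting JDN 2289027 to the Ethiopian calendar gives 11 Tir 1547 EC.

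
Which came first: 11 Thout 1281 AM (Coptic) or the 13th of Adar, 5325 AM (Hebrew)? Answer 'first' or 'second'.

first

Converting both to JDN: 2292560 vs 2292719; the smaller is the first.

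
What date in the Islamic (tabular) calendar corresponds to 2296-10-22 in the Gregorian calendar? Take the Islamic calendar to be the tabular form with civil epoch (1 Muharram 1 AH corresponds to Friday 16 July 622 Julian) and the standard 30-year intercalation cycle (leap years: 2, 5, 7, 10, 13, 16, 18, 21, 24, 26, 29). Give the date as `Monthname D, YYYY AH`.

Julian Day Number of the source date = 2559952.
Converting JDN 2559952 to the tabular Islamic calendar gives 24 Sha'ban 1726 AH.

Sha'ban 24, 1726 AH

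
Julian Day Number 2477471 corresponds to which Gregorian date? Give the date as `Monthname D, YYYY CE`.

Counting from JDN 2299161 = 15 Oct 1582 gives an offset of 178310 days.

December 25, 2070 CE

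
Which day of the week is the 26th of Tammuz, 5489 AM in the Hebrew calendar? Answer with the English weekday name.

Equivalently 23 July 1729 Gregorian, JDN 2352768.
JDN 2352768 mod 7 = 5, and JDN 0 was a Monday, so this is a Saturday.

Saturday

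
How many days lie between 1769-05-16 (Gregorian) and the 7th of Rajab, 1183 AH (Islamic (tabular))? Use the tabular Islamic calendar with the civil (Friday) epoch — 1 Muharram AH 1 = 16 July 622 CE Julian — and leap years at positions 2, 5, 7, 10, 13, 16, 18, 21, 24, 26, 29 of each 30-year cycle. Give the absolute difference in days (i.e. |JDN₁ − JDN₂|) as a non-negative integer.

JDN of the first date = 2367310.
JDN of the second date = 2367484.
|2367484 − 2367310| = 174.

174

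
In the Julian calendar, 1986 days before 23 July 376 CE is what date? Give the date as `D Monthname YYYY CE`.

14 February 371 CE

Counting 1986 days back from JDN 1858596 reaches JDN 1856610, which is 14 February 371 CE.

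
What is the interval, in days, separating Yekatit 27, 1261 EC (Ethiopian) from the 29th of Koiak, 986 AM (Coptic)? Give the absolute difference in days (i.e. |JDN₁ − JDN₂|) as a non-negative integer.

307

First date → JDN 2184612; second date → JDN 2184919.
The interval is |2184612 − 2184919| = 307 days.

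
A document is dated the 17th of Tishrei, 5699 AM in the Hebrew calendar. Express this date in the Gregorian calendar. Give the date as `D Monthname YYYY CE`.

Both dates share Julian Day Number 2429184; in the Gregorian calendar that is 12 October 1938 CE.

12 October 1938 CE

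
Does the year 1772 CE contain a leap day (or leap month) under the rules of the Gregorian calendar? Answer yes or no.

1772 is divisible by 4 and not by 100, so it is a leap year.

yes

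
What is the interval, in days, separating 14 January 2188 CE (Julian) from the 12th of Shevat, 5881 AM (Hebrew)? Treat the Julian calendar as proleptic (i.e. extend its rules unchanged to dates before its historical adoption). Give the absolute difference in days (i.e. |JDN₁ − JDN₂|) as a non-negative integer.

24468

First date → JDN 2520238; second date → JDN 2495770.
The interval is |2520238 − 2495770| = 24468 days.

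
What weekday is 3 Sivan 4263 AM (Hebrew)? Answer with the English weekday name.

Thursday

This is JDN 1904913 (17 May 503 Gregorian).
Since JDN mod 7 = 3 (0 = Monday), the day is Thursday.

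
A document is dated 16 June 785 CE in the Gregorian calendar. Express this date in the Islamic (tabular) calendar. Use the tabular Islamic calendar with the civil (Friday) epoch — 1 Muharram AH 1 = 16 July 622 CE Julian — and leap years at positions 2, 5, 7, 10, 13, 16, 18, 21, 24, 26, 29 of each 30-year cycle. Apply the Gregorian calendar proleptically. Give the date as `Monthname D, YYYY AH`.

Dhu al-Qa'dah 29, 168 AH

Both dates share Julian Day Number 2007942; in the tabular Islamic calendar that is 29 Dhu al-Qa'dah 168 AH.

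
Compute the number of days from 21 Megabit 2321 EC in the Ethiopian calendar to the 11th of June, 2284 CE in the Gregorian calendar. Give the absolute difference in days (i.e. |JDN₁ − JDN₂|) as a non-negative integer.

JDN of the first date = 2571801.
JDN of the second date = 2555436.
|2555436 − 2571801| = 16365.

16365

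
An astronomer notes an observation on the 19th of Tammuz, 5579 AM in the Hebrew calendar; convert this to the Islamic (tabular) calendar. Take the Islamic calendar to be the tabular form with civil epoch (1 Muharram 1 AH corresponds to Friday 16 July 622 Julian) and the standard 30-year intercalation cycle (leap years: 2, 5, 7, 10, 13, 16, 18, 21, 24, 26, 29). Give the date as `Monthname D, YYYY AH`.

Ramadan 19, 1234 AH

Julian Day Number of the source date = 2385628.
Converting JDN 2385628 to the tabular Islamic calendar gives 19 Ramadan 1234 AH.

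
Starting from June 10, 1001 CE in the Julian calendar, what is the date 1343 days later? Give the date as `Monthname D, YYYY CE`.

February 12, 1005 CE

The starting date is JDN 2086834; 2086834 + 1343 = 2088177.
JDN 2088177 corresponds to February 12, 1005 CE.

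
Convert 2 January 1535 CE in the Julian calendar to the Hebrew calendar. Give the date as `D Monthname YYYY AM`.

The source date corresponds to 12 January 1535 in the proleptic Gregorian calendar (JDN 2281718).
That day falls on 26 Tevet 5295 AM in the Hebrew calendar.

26 Tevet 5295 AM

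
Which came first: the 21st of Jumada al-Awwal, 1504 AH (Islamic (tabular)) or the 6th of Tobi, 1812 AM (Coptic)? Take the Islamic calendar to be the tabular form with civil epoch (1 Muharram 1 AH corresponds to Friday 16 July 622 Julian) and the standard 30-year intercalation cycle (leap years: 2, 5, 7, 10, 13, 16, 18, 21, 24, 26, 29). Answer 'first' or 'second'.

first

The two dates have Julian Day Numbers 2481191 and 2486623 respectively.
Since 2481191 < 2486623, the first date comes first.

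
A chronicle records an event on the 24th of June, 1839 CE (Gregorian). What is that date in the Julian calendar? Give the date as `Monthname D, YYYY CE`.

At this point the Julian calendar is 12 days behind the Gregorian.
24 June 1839 Gregorian − 12 days → 12 June 1839 Julian.

June 12, 1839 CE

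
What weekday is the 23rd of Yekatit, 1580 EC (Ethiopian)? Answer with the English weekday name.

Sunday

Equivalently 28 February 1588 Gregorian, JDN 2301123.
Since JDN mod 7 = 6 (0 = Monday), the day is Sunday.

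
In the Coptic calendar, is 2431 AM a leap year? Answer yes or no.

yes

2431 mod 4 = 3; in the Coptic calendar a year is leap when year mod 4 = 3, so it is a leap year.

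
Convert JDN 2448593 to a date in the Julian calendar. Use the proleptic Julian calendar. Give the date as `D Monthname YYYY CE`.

JDN 2448593 is 2 December 1991 in the Gregorian calendar.
In the Julian calendar that day is 19 November 1991 CE.

19 November 1991 CE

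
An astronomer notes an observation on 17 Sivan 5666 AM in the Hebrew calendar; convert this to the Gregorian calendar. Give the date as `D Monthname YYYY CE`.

Both dates share Julian Day Number 2417372; in the Gregorian calendar that is 10 June 1906 CE.

10 June 1906 CE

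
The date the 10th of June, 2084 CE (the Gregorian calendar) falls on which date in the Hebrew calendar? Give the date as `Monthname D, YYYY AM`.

Sivan 7, 5844 AM

Julian Day Number of the source date = 2482387.
Converting JDN 2482387 to the Hebrew calendar gives 7 Sivan 5844 AM.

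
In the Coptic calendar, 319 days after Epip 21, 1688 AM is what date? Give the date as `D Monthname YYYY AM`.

The starting date is JDN 2441527; 2441527 + 319 = 2441846.
JDN 2441846 corresponds to 5 Paoni 1689 AM.

5 Paoni 1689 AM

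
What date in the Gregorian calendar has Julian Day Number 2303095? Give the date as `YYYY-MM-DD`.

Counting from JDN 2299161 = 15 Oct 1582 gives an offset of 3934 days.

1593-07-23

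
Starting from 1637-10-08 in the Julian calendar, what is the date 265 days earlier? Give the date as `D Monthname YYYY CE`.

JDN of 1637-10-08 = 2319253.
2319253 − 265 = 2318988.
JDN 2318988 in the Julian calendar is 16 January 1637 CE.

16 January 1637 CE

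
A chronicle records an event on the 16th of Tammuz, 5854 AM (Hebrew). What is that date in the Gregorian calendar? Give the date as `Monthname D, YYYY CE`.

June 30, 2094 CE

Julian Day Number of the source date = 2486059.
Converting JDN 2486059 to the Gregorian calendar gives 30 June 2094 CE.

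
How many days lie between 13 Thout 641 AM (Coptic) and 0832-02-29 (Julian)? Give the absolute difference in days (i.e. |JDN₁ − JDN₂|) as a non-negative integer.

33797

JDN of the first date = 2058802.
JDN of the second date = 2025005.
|2025005 − 2058802| = 33797.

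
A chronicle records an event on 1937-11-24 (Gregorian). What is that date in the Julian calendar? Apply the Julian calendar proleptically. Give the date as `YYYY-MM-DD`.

For dates in this range the Gregorian date is 13 days ahead of the Julian.
24 November 1937 Gregorian − 13 days → 11 November 1937 Julian.

1937-11-11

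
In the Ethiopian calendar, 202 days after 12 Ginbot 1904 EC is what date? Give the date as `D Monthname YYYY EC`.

The starting date is JDN 2419543; 2419543 + 202 = 2419745.
JDN 2419745 corresponds to 29 Hidar 1905 EC.

29 Hidar 1905 EC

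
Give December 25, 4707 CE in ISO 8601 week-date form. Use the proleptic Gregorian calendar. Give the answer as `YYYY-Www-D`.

4707-W52-3

The weekday is Wednesday (ISO weekday 3).
That Wednesday belongs to ISO week 52 of ISO year 4707.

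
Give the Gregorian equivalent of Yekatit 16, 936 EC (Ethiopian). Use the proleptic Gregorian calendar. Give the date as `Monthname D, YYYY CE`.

Julian Day Number of the source date = 2065895.
Converting JDN 2065895 to the Gregorian calendar gives 16 February 944 CE.

February 16, 944 CE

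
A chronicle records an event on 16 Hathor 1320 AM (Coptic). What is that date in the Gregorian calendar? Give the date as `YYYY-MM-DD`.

1603-11-23

Julian Day Number of the source date = 2306870.
Converting JDN 2306870 to the Gregorian calendar gives 23 November 1603 CE.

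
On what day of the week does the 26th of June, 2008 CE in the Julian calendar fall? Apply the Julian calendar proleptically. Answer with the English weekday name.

In the Gregorian calendar this is 9 July 2008 (JDN 2454657).
Since JDN mod 7 = 2 (0 = Monday), the day is Wednesday.

Wednesday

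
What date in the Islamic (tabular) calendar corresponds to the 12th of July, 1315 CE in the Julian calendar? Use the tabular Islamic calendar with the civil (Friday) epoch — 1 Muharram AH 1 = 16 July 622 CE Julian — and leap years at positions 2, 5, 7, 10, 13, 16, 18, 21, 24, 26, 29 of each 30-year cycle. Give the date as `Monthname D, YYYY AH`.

Rabi' al-Thani 8, 715 AH

Julian Day Number of the source date = 2201554.
Converting JDN 2201554 to the tabular Islamic calendar gives 8 Rabi' al-Thani 715 AH.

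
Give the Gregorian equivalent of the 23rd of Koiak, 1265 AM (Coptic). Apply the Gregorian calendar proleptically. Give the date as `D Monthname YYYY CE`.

29 December 1548 CE

Julian Day Number of the source date = 2286818.
Converting JDN 2286818 to the Gregorian calendar gives 29 December 1548 CE.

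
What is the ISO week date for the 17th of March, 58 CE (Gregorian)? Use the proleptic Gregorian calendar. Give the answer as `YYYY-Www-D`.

0058-W11-7

The weekday is Sunday (ISO weekday 7).
That Sunday belongs to ISO week 11 of ISO year 58.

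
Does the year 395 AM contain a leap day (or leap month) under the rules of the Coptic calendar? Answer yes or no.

yes

395 mod 4 = 3; in the Coptic calendar a year is leap when year mod 4 = 3, so it is a leap year.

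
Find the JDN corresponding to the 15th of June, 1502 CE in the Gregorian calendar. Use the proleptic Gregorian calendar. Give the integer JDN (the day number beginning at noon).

2269819

JDN 2400001 is 17 November 1858 CE (Gregorian), MJD 0; the target day is −130182 days from there, so JDN = 2269819.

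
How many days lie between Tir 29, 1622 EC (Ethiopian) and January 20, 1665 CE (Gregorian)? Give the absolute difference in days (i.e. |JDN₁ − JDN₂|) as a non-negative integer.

First date → JDN 2316439; second date → JDN 2329209.
The interval is |2316439 − 2329209| = 12770 days.

12770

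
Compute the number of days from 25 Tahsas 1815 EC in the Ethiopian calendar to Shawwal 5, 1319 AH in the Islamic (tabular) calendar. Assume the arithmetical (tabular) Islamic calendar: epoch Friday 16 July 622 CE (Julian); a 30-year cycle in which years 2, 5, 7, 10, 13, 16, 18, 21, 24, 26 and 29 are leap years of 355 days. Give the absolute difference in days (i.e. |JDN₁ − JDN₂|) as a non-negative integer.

First date → JDN 2386898; second date → JDN 2415765.
The interval is |2386898 − 2415765| = 28867 days.

28867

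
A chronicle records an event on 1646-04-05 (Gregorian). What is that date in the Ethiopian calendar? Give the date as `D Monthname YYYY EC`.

Julian Day Number of the source date = 2322344.
Converting JDN 2322344 to the Ethiopian calendar gives 30 Megabit 1638 EC.

30 Megabit 1638 EC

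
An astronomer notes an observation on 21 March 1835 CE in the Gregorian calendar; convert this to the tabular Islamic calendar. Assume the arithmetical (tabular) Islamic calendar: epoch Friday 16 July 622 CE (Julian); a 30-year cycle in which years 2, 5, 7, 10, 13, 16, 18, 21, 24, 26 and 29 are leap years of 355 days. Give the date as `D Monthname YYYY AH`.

21 Dhu al-Qa'dah 1250 AH

Both dates share Julian Day Number 2391359; in the tabular Islamic calendar that is 21 Dhu al-Qa'dah 1250 AH.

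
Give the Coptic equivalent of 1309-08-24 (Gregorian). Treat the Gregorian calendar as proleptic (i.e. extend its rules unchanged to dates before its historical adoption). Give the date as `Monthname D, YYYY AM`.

Mesori 23, 1025 AM

Both dates share Julian Day Number 2199398; in the Coptic calendar that is 23 Mesori 1025 AM.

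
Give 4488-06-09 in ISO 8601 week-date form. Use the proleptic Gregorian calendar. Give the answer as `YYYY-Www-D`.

4488-W24-3

The weekday is Wednesday (ISO weekday 3).
That Wednesday belongs to ISO week 24 of ISO year 4488.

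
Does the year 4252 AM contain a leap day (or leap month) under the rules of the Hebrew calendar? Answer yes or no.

no

Hebrew year 4252 is year 15 of its 19-year Metonic cycle; leap years are at positions 3, 6, 8, 11, 14, 17, 19, so it is a common year (12 months).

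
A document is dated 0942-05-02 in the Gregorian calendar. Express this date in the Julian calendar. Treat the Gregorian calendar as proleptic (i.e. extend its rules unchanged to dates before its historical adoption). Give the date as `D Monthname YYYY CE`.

For dates in this range the Gregorian date is 5 days ahead of the Julian.
2 May 942 Gregorian − 5 days → 27 April 942 Julian.

27 April 942 CE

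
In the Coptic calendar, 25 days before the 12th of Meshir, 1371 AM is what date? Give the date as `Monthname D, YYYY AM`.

The starting date is JDN 2325583; 2325583 − 25 = 2325558.
JDN 2325558 corresponds to Tobi 17, 1371 AM.

Tobi 17, 1371 AM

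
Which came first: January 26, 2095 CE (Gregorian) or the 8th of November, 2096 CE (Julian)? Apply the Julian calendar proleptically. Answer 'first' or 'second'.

first

Converting both to JDN: 2486269 vs 2486934; the smaller is the first.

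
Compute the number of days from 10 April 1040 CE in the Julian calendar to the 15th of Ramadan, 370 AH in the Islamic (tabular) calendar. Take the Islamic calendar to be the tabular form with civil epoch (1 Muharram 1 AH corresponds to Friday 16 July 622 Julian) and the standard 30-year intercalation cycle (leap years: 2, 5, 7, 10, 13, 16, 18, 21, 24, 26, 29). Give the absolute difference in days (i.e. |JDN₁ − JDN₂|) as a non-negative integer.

21567

First date → JDN 2101018; second date → JDN 2079451.
The interval is |2101018 − 2079451| = 21567 days.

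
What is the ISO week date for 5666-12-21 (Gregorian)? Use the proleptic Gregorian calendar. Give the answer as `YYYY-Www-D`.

The weekday is Tuesday (ISO weekday 2).
That Tuesday belongs to ISO week 51 of ISO year 5666.

5666-W51-2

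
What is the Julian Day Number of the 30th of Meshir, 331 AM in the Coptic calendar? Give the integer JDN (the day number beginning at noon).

In the proleptic Gregorian calendar the same day is 27 February 615.
JDN 2299161 is 15 October 1582 CE (Gregorian); the target day is −353420 days from there, so JDN = 1945741.

1945741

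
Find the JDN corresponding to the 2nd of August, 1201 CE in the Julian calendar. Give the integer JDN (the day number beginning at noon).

2159937

In the proleptic Gregorian calendar the same day is 9 August 1201.
JDN 2299161 is 15 October 1582 CE (Gregorian); the target day is −139224 days from there, so JDN = 2159937.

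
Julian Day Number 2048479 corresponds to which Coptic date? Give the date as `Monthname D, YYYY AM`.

The proleptic Gregorian equivalent of JDN 2048479 is 10 June 896.
In the Coptic calendar that day is Paoni 12, 612 AM.

Paoni 12, 612 AM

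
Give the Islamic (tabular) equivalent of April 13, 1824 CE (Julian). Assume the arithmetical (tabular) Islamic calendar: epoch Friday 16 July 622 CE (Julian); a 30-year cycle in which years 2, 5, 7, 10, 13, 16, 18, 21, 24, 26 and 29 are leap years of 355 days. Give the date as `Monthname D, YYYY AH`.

Sha'ban 25, 1239 AH

The source date corresponds to 25 April 1824 in the Gregorian calendar (JDN 2387377).
That day falls on 25 Sha'ban 1239 AH in the tabular Islamic calendar.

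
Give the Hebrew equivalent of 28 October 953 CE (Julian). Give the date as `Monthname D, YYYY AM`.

The source date corresponds to 2 November 953 in the proleptic Gregorian calendar (JDN 2069442).
That day falls on 17 Cheshvan 4714 AM in the Hebrew calendar.

Cheshvan 17, 4714 AM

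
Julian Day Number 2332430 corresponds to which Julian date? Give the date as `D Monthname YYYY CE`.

The Gregorian equivalent of JDN 2332430 is 15 November 1673.
In the Julian calendar that day is 5 November 1673 CE.

5 November 1673 CE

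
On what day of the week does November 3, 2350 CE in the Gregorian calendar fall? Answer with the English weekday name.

2579686 ≡ 4 (mod 7); counting from Monday = 0 gives Friday.

Friday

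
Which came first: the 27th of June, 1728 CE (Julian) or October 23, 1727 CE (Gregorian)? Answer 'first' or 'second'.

second

Converting both to JDN: 2352388 vs 2352129; the smaller is the second.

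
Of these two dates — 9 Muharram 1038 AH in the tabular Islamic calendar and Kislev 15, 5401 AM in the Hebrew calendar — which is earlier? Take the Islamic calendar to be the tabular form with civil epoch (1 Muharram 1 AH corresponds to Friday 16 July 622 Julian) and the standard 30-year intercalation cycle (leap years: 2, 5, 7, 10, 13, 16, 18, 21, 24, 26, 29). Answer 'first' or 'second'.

Converting both to JDN: 2315926 vs 2320391; the smaller is the first.

first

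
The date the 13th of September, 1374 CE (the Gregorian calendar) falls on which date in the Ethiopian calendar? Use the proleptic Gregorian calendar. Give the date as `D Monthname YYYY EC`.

8 Meskerem 1367 EC

Julian Day Number of the source date = 2223159.
Converting JDN 2223159 to the Ethiopian calendar gives 8 Meskerem 1367 EC.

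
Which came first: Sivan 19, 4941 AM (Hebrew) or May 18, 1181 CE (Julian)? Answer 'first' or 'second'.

Converting both to JDN: 2152573 vs 2152556; the smaller is the second.

second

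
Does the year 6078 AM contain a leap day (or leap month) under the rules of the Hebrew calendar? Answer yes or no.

yes

Hebrew year 6078 is year 17 of its 19-year Metonic cycle; leap years are at positions 3, 6, 8, 11, 14, 17, 19, so it is a leap year (13 months).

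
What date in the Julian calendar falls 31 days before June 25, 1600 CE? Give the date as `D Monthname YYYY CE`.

25 May 1600 CE

The starting date is JDN 2305634; 2305634 − 31 = 2305603.
JDN 2305603 corresponds to 25 May 1600 CE.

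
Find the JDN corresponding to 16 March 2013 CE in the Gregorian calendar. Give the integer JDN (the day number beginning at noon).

JDN 2451545 is 1 January 2000 CE (Gregorian); the target day is +4823 days from there, so JDN = 2456368.

2456368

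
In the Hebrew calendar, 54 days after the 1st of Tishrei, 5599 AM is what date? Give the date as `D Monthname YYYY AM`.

25 Cheshvan 5599 AM

The starting date is JDN 2392638; 2392638 + 54 = 2392692.
JDN 2392692 corresponds to 25 Cheshvan 5599 AM.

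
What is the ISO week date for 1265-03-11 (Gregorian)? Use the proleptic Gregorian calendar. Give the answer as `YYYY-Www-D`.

The weekday is Wednesday (ISO weekday 3).
That Wednesday belongs to ISO week 11 of ISO year 1265.

1265-W11-3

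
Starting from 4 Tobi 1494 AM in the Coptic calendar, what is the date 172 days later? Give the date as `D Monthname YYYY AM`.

26 Paoni 1494 AM

JDN of 4 Tobi 1494 AM = 2370471.
2370471 + 172 = 2370643.
JDN 2370643 in the Coptic calendar is 26 Paoni 1494 AM.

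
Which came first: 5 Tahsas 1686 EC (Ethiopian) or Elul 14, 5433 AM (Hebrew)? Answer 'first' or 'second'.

second

Converting both to JDN: 2339761 vs 2332349; the smaller is the second.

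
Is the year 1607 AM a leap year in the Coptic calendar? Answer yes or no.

yes

1607 mod 4 = 3; in the Coptic calendar a year is leap when year mod 4 = 3, so it is a leap year.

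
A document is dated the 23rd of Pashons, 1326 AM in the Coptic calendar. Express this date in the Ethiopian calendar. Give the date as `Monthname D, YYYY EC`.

The source date corresponds to 28 May 1610 in the Gregorian calendar (JDN 2309248).
That day falls on 23 Ginbot 1602 EC in the Ethiopian calendar.

Ginbot 23, 1602 EC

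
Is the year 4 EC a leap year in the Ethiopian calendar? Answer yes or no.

4 mod 4 = 0; in the Ethiopian calendar a year is leap when year mod 4 = 3, so it is a common year.

no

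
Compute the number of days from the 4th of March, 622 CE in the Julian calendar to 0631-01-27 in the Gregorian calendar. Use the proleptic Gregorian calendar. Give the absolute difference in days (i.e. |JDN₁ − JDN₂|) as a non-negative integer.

3248

JDN of the first date = 1948306.
JDN of the second date = 1951554.
|1951554 − 1948306| = 3248.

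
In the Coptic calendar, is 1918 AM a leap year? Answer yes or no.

1918 mod 4 = 2; in the Coptic calendar a year is leap when year mod 4 = 3, so it is a common year.

no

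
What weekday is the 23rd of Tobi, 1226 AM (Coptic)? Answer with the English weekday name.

This is JDN 2272603 (28 January 1510 Gregorian).
JDN 2272603 mod 7 = 4, and JDN 0 was a Monday, so this is a Friday.

Friday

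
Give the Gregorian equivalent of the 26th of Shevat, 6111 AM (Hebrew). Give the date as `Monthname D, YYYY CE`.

Both dates share Julian Day Number 2579798; in the Gregorian calendar that is 23 February 2351 CE.

February 23, 2351 CE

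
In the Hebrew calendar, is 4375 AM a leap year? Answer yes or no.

Hebrew year 4375 is year 5 of its 19-year Metonic cycle; leap years are at positions 3, 6, 8, 11, 14, 17, 19, so it is a common year (12 months).

no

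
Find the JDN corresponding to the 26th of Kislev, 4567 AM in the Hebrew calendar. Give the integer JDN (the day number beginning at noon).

Equivalently 14 December 806 (proleptic Gregorian).
JDN 2451545 is 1 January 2000 CE (Gregorian); the target day is −435752 days from there, so JDN = 2015793.

2015793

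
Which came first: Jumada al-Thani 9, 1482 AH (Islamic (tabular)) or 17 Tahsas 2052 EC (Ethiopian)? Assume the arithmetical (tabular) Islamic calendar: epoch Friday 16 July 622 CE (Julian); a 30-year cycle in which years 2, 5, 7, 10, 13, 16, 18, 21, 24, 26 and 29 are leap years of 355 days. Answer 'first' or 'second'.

first

Converting both to JDN: 2473413 vs 2473455; the smaller is the first.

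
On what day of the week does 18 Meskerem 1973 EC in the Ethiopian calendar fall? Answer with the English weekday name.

In the Gregorian calendar this is 28 September 1980 (JDN 2444511).
JDN 2444511 mod 7 = 6, and JDN 0 was a Monday, so this is a Sunday.

Sunday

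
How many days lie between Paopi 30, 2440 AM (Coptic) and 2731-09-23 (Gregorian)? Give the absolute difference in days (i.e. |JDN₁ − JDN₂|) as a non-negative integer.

2868

JDN of the first date = 2715934.
JDN of the second date = 2718802.
|2718802 − 2715934| = 2868.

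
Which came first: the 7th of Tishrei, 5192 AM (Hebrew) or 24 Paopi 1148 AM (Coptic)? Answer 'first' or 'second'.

First date → JDN 2243987; second date → JDN 2244025.
JDN 2243987 < JDN 2244025, so the first date is earlier.

first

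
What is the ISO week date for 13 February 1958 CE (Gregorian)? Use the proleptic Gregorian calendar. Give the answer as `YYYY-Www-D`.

The weekday is Thursday (ISO weekday 4).
That Thursday belongs to ISO week 7 of ISO year 1958.

1958-W07-4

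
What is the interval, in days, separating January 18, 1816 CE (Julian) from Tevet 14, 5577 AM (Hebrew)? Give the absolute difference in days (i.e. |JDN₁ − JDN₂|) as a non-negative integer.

First date → JDN 2384369; second date → JDN 2384707.
The interval is |2384369 − 2384707| = 338 days.

338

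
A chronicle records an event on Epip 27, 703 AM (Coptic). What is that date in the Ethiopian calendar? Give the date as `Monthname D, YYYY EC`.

Hamle 27, 979 EC

Both dates share Julian Day Number 2081761; in the Ethiopian calendar that is 27 Hamle 979 EC.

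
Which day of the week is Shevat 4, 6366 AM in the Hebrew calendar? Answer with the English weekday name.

Tuesday

Equivalently 4 February 2606 Gregorian, JDN 2672916.
JDN 2672916 mod 7 = 1, and JDN 0 was a Monday, so this is a Tuesday.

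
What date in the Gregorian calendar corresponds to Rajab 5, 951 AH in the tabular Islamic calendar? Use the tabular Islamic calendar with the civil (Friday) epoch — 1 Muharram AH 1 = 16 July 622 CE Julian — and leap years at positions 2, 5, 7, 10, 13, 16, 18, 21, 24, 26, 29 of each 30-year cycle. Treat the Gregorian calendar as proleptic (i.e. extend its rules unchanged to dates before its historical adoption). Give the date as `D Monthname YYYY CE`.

2 October 1544 CE

Both dates share Julian Day Number 2285269; in the Gregorian calendar that is 2 October 1544 CE.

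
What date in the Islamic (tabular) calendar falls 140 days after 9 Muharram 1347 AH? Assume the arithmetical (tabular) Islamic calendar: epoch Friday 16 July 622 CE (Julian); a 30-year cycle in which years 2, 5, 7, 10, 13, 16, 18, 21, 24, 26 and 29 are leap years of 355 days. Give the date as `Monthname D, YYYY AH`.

Counting 140 days forward from JDN 2425426 reaches JDN 2425566, which is Jumada al-Thani 1, 1347 AH.

Jumada al-Thani 1, 1347 AH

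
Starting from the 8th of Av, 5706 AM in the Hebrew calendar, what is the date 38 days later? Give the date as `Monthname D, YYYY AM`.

Elul 16, 5706 AM

JDN of the 8th of Av, 5706 AM = 2432038.
2432038 + 38 = 2432076.
JDN 2432076 in the Hebrew calendar is Elul 16, 5706 AM.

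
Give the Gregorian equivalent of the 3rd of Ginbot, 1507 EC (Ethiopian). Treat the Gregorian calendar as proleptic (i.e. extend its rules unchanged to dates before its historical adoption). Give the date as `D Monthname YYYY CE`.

Both dates share Julian Day Number 2274529; in the Gregorian calendar that is 8 May 1515 CE.

8 May 1515 CE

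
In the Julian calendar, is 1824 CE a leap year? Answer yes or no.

1824 mod 4 = 0, so it is a leap year in the Julian calendar.

yes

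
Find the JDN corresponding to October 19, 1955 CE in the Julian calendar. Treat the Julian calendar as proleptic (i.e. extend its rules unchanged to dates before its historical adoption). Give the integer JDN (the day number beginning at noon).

2435413

Equivalently 1 November 1955 (Gregorian).
JDN 2400001 is 17 November 1858 CE (Gregorian), MJD 0; the target day is +35412 days from there, so JDN = 2435413.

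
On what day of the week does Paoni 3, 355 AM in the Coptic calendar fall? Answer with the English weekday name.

Friday

Equivalently 31 May 639 Gregorian, JDN 1954600.
JDN 1954600 mod 7 = 4, and JDN 0 was a Monday, so this is a Friday.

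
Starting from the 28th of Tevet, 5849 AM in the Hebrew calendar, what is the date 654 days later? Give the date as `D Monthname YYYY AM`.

2 Cheshvan 5851 AM

Counting 654 days forward from JDN 2484062 reaches JDN 2484716, which is 2 Cheshvan 5851 AM.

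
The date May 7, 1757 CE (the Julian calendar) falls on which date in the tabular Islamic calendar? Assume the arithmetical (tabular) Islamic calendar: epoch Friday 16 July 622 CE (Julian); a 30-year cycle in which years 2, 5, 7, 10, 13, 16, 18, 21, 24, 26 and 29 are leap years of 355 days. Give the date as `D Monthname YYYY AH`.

28 Sha'ban 1170 AH

Julian Day Number of the source date = 2362929.
Converting JDN 2362929 to the tabular Islamic calendar gives 28 Sha'ban 1170 AH.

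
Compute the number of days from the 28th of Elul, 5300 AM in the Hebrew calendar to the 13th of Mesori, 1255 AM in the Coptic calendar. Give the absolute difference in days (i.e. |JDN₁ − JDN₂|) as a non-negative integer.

First date → JDN 2283786; second date → JDN 2283395.
The interval is |2283786 − 2283395| = 391 days.

391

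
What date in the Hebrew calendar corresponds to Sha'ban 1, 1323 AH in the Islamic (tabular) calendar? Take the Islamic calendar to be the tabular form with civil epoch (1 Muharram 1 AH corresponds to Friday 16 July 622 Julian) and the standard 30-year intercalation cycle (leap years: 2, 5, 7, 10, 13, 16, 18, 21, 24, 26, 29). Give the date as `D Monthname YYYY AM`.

The source date corresponds to 1 October 1905 in the Gregorian calendar (JDN 2417120).
That day falls on 2 Tishrei 5666 AM in the Hebrew calendar.

2 Tishrei 5666 AM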